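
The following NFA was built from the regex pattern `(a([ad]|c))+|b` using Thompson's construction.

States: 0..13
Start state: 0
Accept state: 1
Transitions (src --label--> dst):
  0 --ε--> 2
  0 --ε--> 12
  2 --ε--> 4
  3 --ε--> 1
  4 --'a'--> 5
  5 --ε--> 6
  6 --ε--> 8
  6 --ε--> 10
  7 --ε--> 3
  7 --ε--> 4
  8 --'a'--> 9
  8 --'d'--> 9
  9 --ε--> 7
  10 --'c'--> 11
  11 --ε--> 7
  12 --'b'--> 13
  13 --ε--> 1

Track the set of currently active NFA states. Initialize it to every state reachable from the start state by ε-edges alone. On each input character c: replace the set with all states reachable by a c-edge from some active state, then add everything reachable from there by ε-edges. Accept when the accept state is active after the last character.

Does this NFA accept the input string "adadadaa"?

Answer: ACCEPT

Derivation:
initial (ε-close {0}): {0,2,4,12}
'a' @ 1: {5,6,8,10}
'd' @ 2: {1,3,4,7,9}  [accepting]
'a' @ 3: {5,6,8,10}
'd' @ 4: {1,3,4,7,9}  [accepting]
'a' @ 5: {5,6,8,10}
'd' @ 6: {1,3,4,7,9}  [accepting]
'a' @ 7: {5,6,8,10}
'a' @ 8: {1,3,4,7,9}  [accepting]
end set {1,3,4,7,9} — state 1 in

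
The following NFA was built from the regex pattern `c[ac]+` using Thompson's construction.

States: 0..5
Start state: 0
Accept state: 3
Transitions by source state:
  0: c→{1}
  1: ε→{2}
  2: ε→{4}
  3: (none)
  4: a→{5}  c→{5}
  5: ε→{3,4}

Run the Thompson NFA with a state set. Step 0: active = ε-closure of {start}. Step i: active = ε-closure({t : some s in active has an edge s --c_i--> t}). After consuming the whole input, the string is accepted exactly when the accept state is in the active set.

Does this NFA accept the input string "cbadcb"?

initial (ε-close {0}): {0}
'c' @ 1: {1,2,4}
'b' @ 2: {}  — state set empty
rest 'adcb' ignored (set empty)
after full input: {}  (accept=3 not in)

Answer: REJECT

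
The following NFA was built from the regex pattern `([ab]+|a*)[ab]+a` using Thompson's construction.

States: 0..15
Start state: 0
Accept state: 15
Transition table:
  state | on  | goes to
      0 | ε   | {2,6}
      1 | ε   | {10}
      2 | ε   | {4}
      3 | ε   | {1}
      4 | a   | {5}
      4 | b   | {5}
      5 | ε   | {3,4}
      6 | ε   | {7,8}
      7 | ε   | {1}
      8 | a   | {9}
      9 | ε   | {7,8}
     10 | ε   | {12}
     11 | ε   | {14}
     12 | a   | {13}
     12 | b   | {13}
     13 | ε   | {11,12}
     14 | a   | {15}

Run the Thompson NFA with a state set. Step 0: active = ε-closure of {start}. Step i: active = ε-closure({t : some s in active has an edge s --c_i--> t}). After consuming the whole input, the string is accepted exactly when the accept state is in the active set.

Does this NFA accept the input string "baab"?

Answer: REJECT

Trace:
initial (ε-close {0}): {0,1,2,4,6,7,8,10,12}
'b' @ 1: {1,3,4,5,10,11,12,13,14}
'a' @ 2: {1,3,4,5,10,11,12,13,14,15}  (accept∈set)
'a' @ 3: {1,3,4,5,10,11,12,13,14,15}  (accept∈set)
'b' @ 4: {1,3,4,5,10,11,12,13,14}
final: {1,3,4,5,10,11,12,13,14}; accept 15 not in set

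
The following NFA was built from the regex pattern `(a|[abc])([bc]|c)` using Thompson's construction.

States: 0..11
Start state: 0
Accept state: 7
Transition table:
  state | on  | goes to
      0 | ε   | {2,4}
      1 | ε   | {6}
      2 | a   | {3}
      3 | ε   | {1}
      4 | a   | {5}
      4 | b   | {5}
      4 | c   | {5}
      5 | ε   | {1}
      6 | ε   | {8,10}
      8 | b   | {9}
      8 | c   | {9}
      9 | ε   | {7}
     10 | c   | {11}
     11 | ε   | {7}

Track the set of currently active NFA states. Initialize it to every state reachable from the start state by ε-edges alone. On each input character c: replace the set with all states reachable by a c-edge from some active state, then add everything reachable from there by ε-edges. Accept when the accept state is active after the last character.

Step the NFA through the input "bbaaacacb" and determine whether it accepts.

Answer: REJECT

Trace:
initial (ε-close {0}): {0,2,4}
'b' @ 1: {1,5,6,8,10}
'b' @ 2: {7,9}  ✓accept
'a' @ 3: {}  — no active states
rest 'aacacb' ignored (set empty)
after full input: {}  (accept=7 not in)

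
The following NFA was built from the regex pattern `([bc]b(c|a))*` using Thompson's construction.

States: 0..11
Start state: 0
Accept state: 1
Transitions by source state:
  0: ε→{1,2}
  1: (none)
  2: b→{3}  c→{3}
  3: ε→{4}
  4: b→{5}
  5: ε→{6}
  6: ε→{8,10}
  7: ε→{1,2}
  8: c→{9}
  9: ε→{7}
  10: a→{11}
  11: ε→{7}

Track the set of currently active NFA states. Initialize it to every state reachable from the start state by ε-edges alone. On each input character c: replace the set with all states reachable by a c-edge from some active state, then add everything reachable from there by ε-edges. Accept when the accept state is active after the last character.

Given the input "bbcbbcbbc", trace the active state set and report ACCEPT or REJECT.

Answer: ACCEPT

Derivation:
S₀ = ε-closure({0}) = {0,1,2}
'b' @ 1: {3,4}
'b' @ 2: {5,6,8,10}
'c' @ 3: {1,2,7,9}  [accepting]
'b' @ 4: {3,4}
'b' @ 5: {5,6,8,10}
'c' @ 6: {1,2,7,9}  [accepting]
'b' @ 7: {3,4}
'b' @ 8: {5,6,8,10}
'c' @ 9: {1,2,7,9}  [accepting]
after full input: {1,2,7,9}  (accept=1 in)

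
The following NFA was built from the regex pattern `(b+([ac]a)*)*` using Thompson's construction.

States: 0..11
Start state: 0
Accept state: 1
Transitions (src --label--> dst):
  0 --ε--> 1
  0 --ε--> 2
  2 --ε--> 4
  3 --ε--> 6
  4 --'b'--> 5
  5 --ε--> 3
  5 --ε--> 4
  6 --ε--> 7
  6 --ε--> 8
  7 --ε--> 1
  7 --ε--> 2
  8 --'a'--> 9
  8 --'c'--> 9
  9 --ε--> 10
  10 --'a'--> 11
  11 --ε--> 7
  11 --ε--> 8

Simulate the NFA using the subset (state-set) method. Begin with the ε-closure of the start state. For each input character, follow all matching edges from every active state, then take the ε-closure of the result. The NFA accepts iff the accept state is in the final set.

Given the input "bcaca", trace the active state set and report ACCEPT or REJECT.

Answer: ACCEPT

Derivation:
initial (ε-close {0}): {0,1,2,4}
'b' @ 1: {1,2,3,4,5,6,7,8}  ✓accept
'c' @ 2: {9,10}
'a' @ 3: {1,2,4,7,8,11}  ✓accept
'c' @ 4: {9,10}
'a' @ 5: {1,2,4,7,8,11}  ✓accept
end set {1,2,4,7,8,11} — state 1 in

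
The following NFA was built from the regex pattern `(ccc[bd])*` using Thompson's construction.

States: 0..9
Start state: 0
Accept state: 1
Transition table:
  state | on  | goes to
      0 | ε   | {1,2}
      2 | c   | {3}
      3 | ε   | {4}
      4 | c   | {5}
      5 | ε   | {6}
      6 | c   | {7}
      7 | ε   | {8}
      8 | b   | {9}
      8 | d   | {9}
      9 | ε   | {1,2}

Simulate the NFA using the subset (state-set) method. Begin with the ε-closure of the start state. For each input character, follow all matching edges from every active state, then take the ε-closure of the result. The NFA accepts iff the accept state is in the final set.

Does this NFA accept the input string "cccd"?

initial (ε-close {0}): {0,1,2}
'c' @ 1: {3,4}
'c' @ 2: {5,6}
'c' @ 3: {7,8}
'd' @ 4: {1,2,9}  ✓accept
final: {1,2,9}; accept 1 in set

Answer: ACCEPT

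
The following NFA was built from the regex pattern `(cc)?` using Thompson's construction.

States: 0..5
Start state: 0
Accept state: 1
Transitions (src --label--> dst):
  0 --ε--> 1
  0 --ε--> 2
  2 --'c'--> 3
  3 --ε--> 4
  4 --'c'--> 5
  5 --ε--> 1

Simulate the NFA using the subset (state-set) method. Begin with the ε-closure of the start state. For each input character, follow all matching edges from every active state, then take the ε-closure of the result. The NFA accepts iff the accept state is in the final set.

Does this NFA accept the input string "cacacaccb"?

S₀ = ε-closure({0}) = {0,1,2}
'c' @ 1: {3,4}
'a' @ 2: {}  — no active states
rest 'cacaccb' ignored (set empty)
final: {}; accept 1 not in set

Answer: REJECT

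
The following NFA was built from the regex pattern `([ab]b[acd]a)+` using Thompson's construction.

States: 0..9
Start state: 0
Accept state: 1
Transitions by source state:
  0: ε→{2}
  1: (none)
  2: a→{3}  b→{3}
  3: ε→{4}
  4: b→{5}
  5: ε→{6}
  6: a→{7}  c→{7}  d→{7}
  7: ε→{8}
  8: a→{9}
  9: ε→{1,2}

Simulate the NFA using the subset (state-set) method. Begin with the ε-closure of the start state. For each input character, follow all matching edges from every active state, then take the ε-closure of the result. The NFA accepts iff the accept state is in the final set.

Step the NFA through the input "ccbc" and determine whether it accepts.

start: ε-closure({0}) = {0,2}
'c' @ 1: {}  — dead — no transitions
rest 'cbc' ignored (set empty)
final: {}; accept 1 not in set

Answer: REJECT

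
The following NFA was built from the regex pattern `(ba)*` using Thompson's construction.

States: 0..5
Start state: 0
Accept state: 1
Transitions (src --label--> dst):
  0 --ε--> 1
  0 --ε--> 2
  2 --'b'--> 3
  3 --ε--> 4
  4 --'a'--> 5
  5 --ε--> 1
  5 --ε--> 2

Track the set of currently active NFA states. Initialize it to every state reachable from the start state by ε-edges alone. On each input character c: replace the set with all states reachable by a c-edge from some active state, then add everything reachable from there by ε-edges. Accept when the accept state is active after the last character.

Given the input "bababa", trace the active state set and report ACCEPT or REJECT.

initial (ε-close {0}): {0,1,2}
'b' @ 1: {3,4}
'a' @ 2: {1,2,5}  ✓accept
'b' @ 3: {3,4}
'a' @ 4: {1,2,5}  ✓accept
'b' @ 5: {3,4}
'a' @ 6: {1,2,5}  ✓accept
end set {1,2,5} — state 1 in

Answer: ACCEPT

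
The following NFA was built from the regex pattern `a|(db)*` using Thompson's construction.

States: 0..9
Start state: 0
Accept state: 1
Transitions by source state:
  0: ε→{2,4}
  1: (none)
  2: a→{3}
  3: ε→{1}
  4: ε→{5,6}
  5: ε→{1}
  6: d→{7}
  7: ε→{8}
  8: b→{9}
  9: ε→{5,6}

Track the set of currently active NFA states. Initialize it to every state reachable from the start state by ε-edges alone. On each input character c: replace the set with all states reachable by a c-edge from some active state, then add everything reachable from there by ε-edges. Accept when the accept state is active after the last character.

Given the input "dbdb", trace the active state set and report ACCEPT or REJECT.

Answer: ACCEPT

Steps:
initial (ε-close {0}): {0,1,2,4,5,6}
'd' @ 1: {7,8}
'b' @ 2: {1,5,6,9}  [accepting]
'd' @ 3: {7,8}
'b' @ 4: {1,5,6,9}  [accepting]
end set {1,5,6,9} — state 1 in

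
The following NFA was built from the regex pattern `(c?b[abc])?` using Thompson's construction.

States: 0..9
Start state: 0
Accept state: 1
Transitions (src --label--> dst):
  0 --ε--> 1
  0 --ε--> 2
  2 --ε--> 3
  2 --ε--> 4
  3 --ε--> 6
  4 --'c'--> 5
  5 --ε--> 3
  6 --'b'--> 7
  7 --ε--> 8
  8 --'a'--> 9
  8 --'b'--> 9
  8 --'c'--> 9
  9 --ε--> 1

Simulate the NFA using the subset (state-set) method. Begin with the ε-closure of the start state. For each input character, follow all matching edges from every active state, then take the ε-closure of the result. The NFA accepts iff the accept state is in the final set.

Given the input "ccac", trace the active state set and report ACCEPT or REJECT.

initial (ε-close {0}): {0,1,2,3,4,6}
'c' @ 1: {3,5,6}
'c' @ 2: {}  — dead — no transitions
rest 'ac' ignored (set empty)
final: {}; accept 1 not in set

Answer: REJECT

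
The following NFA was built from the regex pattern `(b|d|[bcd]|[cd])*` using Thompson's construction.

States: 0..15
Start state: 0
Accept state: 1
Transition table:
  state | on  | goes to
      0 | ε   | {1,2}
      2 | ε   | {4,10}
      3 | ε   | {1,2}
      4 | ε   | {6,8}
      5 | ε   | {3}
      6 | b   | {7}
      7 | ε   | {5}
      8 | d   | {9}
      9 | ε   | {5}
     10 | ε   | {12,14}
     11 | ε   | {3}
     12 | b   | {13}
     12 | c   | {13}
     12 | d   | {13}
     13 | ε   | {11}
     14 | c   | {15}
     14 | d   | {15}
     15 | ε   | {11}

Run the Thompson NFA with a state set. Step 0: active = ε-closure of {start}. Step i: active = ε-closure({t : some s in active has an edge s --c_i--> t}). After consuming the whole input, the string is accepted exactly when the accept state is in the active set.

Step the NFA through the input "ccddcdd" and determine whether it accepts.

Answer: ACCEPT

Steps:
start: ε-closure({0}) = {0,1,2,4,6,8,10,12,14}
'c' @ 1: {1,2,3,4,6,8,10,11,12,13,14,15}  (accept∈set)
'c' @ 2: {1,2,3,4,6,8,10,11,12,13,14,15}  (accept∈set)
'd' @ 3: {1,2,3,4,5,6,8,9,10,11,12,13,14,15}  (accept∈set)
'd' @ 4: {1,2,3,4,5,6,8,9,10,11,12,13,14,15}  (accept∈set)
'c' @ 5: {1,2,3,4,6,8,10,11,12,13,14,15}  (accept∈set)
'd' @ 6: {1,2,3,4,5,6,8,9,10,11,12,13,14,15}  (accept∈set)
'd' @ 7: {1,2,3,4,5,6,8,9,10,11,12,13,14,15}  (accept∈set)
end set {1,2,3,4,5,6,8,9,10,11,12,13,14,15} — state 1 in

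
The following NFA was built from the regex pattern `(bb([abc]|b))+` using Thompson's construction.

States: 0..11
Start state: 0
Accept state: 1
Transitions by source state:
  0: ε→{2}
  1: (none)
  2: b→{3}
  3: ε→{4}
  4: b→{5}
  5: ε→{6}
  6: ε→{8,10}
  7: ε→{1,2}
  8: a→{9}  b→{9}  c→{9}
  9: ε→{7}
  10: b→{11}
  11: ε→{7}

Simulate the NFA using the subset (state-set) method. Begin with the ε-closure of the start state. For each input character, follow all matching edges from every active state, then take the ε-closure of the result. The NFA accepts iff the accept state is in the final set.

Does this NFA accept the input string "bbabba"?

Answer: ACCEPT

Derivation:
start: ε-closure({0}) = {0,2}
'b' @ 1: {3,4}
'b' @ 2: {5,6,8,10}
'a' @ 3: {1,2,7,9}  [accepting]
'b' @ 4: {3,4}
'b' @ 5: {5,6,8,10}
'a' @ 6: {1,2,7,9}  [accepting]
end set {1,2,7,9} — state 1 in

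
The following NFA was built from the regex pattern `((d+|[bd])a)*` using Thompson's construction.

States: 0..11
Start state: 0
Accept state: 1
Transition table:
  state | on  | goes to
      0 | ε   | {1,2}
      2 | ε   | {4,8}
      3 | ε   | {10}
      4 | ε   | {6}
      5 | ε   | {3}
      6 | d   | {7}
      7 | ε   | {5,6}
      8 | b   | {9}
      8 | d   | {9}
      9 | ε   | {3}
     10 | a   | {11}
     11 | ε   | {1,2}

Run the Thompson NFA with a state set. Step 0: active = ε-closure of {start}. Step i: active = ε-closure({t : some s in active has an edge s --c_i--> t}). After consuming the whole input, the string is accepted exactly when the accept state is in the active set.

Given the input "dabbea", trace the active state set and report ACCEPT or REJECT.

Answer: REJECT

Derivation:
S₀ = ε-closure({0}) = {0,1,2,4,6,8}
'd' @ 1: {3,5,6,7,9,10}
'a' @ 2: {1,2,4,6,8,11}  [accepting]
'b' @ 3: {3,9,10}
'b' @ 4: {}  — no active states
rest 'ea' ignored (set empty)
end set {} — state 1 not in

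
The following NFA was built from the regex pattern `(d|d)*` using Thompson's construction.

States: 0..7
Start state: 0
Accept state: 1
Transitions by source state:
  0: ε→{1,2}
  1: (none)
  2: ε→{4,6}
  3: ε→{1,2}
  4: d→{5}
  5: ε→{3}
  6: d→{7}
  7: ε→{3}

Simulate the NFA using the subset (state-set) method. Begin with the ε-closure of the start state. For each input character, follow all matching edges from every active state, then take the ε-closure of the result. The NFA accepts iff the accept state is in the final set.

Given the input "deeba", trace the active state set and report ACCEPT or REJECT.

Answer: REJECT

Trace:
S₀ = ε-closure({0}) = {0,1,2,4,6}
'd' @ 1: {1,2,3,4,5,6,7}  ✓accept
'e' @ 2: {}  — state set empty
rest 'eba' ignored (set empty)
final: {}; accept 1 not in set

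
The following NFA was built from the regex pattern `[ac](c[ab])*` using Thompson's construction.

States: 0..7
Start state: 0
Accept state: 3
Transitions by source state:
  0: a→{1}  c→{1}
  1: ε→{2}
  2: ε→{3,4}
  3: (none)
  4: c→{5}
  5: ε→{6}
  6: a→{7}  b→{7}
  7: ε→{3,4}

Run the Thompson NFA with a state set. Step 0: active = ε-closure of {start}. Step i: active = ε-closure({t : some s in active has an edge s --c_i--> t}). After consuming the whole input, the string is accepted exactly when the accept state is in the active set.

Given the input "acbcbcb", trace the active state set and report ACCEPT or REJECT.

initial (ε-close {0}): {0}
'a' @ 1: {1,2,3,4}  ✓accept
'c' @ 2: {5,6}
'b' @ 3: {3,4,7}  ✓accept
'c' @ 4: {5,6}
'b' @ 5: {3,4,7}  ✓accept
'c' @ 6: {5,6}
'b' @ 7: {3,4,7}  ✓accept
end set {3,4,7} — state 3 in

Answer: ACCEPT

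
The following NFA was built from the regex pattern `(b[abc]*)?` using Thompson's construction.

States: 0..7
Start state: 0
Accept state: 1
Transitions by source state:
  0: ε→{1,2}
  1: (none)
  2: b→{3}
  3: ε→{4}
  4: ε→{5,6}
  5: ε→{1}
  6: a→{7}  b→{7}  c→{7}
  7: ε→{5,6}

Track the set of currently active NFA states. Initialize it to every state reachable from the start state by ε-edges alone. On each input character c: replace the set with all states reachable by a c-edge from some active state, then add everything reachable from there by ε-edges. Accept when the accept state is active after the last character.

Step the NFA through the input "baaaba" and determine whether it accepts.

Answer: ACCEPT

Derivation:
S₀ = ε-closure({0}) = {0,1,2}
'b' @ 1: {1,3,4,5,6}  [accepting]
'a' @ 2: {1,5,6,7}  [accepting]
'a' @ 3: {1,5,6,7}  [accepting]
'a' @ 4: {1,5,6,7}  [accepting]
'b' @ 5: {1,5,6,7}  [accepting]
'a' @ 6: {1,5,6,7}  [accepting]
final: {1,5,6,7}; accept 1 in set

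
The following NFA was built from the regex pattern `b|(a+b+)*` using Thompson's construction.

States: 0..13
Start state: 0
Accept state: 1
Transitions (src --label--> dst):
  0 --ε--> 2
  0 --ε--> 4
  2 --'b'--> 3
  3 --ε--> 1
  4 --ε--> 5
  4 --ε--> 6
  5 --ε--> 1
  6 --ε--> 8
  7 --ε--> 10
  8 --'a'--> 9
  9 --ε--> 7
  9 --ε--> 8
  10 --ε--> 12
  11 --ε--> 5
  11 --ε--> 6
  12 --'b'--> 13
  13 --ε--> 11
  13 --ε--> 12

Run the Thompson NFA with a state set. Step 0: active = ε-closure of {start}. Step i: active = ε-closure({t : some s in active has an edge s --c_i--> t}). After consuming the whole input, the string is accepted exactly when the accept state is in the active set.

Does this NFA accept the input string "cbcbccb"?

Answer: REJECT

Steps:
initial (ε-close {0}): {0,1,2,4,5,6,8}
'c' @ 1: {}  — state set empty
rest 'bcbccb' ignored (set empty)
final: {}; accept 1 not in set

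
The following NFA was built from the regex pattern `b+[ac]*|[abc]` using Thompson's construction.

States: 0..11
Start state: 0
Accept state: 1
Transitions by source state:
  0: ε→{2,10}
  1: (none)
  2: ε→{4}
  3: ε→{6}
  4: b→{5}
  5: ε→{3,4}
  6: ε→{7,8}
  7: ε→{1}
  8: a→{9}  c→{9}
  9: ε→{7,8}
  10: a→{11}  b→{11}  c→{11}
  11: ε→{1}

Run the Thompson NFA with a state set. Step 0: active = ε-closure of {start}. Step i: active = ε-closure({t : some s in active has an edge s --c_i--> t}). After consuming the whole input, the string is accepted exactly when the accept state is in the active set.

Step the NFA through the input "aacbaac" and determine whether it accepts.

Answer: REJECT

Steps:
start: ε-closure({0}) = {0,2,4,10}
'a' @ 1: {1,11}  ✓accept
'a' @ 2: {}  — no active states
rest 'cbaac' ignored (set empty)
end set {} — state 1 not in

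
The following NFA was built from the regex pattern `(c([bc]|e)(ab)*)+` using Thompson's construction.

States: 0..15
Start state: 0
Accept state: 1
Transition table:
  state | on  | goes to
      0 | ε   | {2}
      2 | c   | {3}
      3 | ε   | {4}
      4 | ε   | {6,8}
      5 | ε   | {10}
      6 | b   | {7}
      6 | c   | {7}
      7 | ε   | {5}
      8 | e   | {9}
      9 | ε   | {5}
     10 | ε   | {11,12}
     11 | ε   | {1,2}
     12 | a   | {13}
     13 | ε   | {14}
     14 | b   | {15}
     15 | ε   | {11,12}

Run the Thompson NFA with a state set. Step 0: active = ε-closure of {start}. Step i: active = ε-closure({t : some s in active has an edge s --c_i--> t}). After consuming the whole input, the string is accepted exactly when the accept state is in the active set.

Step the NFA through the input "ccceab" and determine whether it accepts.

initial (ε-close {0}): {0,2}
'c' @ 1: {3,4,6,8}
'c' @ 2: {1,2,5,7,10,11,12}  (accept∈set)
'c' @ 3: {3,4,6,8}
'e' @ 4: {1,2,5,9,10,11,12}  (accept∈set)
'a' @ 5: {13,14}
'b' @ 6: {1,2,11,12,15}  (accept∈set)
final: {1,2,11,12,15}; accept 1 in set

Answer: ACCEPT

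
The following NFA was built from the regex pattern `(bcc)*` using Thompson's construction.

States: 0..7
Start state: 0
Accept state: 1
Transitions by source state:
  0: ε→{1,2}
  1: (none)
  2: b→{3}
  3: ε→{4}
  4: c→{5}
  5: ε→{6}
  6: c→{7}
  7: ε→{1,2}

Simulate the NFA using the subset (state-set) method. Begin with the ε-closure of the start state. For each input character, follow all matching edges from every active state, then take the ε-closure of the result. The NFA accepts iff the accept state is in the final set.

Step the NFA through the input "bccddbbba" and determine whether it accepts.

initial (ε-close {0}): {0,1,2}
'b' @ 1: {3,4}
'c' @ 2: {5,6}
'c' @ 3: {1,2,7}  (accept∈set)
'd' @ 4: {}  — state set empty
rest 'dbbba' ignored (set empty)
after full input: {}  (accept=1 not in)

Answer: REJECT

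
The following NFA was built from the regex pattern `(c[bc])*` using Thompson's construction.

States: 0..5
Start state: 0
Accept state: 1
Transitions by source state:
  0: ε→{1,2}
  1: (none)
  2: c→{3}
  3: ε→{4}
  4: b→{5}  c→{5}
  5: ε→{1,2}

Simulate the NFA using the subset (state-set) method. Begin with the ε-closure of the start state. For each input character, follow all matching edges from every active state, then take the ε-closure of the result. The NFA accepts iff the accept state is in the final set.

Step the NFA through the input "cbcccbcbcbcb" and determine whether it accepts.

Answer: ACCEPT

Steps:
start: ε-closure({0}) = {0,1,2}
'c' @ 1: {3,4}
'b' @ 2: {1,2,5}  (accept∈set)
'c' @ 3: {3,4}
'c' @ 4: {1,2,5}  (accept∈set)
'c' @ 5: {3,4}
'b' @ 6: {1,2,5}  (accept∈set)
'c' @ 7: {3,4}
'b' @ 8: {1,2,5}  (accept∈set)
'c' @ 9: {3,4}
'b' @ 10: {1,2,5}  (accept∈set)
'c' @ 11: {3,4}
'b' @ 12: {1,2,5}  (accept∈set)
after full input: {1,2,5}  (accept=1 in)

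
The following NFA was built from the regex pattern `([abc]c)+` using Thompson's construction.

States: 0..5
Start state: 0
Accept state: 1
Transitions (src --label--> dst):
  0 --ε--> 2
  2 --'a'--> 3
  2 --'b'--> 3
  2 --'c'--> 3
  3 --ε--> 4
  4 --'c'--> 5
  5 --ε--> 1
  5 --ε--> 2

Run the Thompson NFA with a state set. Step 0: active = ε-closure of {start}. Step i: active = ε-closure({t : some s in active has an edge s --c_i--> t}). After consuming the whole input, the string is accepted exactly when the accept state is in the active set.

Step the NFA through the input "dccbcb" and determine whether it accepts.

Answer: REJECT

Steps:
S₀ = ε-closure({0}) = {0,2}
'd' @ 1: {}  — state set empty
rest 'ccbcb' ignored (set empty)
after full input: {}  (accept=1 not in)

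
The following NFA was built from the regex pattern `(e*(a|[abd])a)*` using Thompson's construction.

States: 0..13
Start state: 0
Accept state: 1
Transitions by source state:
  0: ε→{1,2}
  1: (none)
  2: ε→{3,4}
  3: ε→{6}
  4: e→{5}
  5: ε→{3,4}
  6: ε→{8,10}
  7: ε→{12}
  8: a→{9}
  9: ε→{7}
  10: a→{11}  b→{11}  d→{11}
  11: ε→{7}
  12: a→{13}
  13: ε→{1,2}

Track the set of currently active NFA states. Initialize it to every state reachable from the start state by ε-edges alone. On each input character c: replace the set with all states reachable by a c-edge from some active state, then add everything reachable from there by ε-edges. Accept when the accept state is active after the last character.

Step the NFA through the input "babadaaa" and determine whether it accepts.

Answer: ACCEPT

Steps:
initial (ε-close {0}): {0,1,2,3,4,6,8,10}
'b' @ 1: {7,11,12}
'a' @ 2: {1,2,3,4,6,8,10,13}  (accept∈set)
'b' @ 3: {7,11,12}
'a' @ 4: {1,2,3,4,6,8,10,13}  (accept∈set)
'd' @ 5: {7,11,12}
'a' @ 6: {1,2,3,4,6,8,10,13}  (accept∈set)
'a' @ 7: {7,9,11,12}
'a' @ 8: {1,2,3,4,6,8,10,13}  (accept∈set)
after full input: {1,2,3,4,6,8,10,13}  (accept=1 in)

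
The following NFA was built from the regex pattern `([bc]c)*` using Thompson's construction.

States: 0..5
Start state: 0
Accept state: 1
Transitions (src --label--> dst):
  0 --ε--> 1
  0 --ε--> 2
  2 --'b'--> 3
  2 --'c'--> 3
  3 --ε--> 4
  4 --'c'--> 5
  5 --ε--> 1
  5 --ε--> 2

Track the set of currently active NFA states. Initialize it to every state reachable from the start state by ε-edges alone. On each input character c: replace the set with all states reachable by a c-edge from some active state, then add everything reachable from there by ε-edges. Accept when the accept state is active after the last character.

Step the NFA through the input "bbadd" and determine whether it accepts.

initial (ε-close {0}): {0,1,2}
'b' @ 1: {3,4}
'b' @ 2: {}  — state set empty
rest 'add' ignored (set empty)
final: {}; accept 1 not in set

Answer: REJECT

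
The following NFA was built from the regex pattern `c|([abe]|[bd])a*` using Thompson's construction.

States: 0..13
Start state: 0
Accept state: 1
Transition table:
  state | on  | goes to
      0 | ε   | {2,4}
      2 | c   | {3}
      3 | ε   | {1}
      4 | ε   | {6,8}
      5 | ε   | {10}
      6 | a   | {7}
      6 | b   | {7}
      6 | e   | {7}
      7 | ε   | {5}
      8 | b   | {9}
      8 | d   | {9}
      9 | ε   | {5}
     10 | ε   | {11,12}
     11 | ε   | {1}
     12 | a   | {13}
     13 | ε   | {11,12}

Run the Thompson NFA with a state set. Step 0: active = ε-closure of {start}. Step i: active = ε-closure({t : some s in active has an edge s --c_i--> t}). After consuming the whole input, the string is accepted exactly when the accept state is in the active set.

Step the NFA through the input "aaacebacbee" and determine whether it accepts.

start: ε-closure({0}) = {0,2,4,6,8}
'a' @ 1: {1,5,7,10,11,12}  (accept∈set)
'a' @ 2: {1,11,12,13}  (accept∈set)
'a' @ 3: {1,11,12,13}  (accept∈set)
'c' @ 4: {}  — state set empty
rest 'ebacbee' ignored (set empty)
after full input: {}  (accept=1 not in)

Answer: REJECT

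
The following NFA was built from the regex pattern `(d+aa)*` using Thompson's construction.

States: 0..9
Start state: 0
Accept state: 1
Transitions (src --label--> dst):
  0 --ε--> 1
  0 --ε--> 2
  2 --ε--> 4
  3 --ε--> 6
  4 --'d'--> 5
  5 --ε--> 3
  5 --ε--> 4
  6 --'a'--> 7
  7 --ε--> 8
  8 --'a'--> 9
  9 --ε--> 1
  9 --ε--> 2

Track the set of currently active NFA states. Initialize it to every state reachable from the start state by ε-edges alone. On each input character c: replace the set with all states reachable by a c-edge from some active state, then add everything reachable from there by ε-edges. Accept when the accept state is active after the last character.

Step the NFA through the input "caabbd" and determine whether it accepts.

S₀ = ε-closure({0}) = {0,1,2,4}
'c' @ 1: {}  — dead — no transitions
rest 'aabbd' ignored (set empty)
final: {}; accept 1 not in set

Answer: REJECT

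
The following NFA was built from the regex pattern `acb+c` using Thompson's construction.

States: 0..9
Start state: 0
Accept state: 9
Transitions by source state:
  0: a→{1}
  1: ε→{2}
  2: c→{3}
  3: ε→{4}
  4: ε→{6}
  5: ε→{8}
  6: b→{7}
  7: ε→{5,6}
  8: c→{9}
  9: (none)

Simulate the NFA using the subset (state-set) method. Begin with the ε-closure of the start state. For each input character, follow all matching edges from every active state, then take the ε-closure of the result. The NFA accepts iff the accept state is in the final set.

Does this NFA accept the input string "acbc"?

S₀ = ε-closure({0}) = {0}
'a' @ 1: {1,2}
'c' @ 2: {3,4,6}
'b' @ 3: {5,6,7,8}
'c' @ 4: {9}  ✓accept
end set {9} — state 9 in

Answer: ACCEPT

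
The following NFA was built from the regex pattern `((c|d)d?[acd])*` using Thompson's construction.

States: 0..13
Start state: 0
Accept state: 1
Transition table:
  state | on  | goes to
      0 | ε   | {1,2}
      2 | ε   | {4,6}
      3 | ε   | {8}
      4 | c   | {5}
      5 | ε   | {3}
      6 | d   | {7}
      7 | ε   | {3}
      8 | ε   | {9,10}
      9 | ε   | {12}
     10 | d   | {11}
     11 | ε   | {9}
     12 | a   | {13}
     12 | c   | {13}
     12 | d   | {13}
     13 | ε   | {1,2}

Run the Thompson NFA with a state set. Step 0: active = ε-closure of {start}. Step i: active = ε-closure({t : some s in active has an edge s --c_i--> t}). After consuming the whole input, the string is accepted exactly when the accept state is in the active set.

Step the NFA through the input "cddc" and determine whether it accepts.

Answer: ACCEPT

Trace:
S₀ = ε-closure({0}) = {0,1,2,4,6}
'c' @ 1: {3,5,8,9,10,12}
'd' @ 2: {1,2,4,6,9,11,12,13}  ✓accept
'd' @ 3: {1,2,3,4,6,7,8,9,10,12,13}  ✓accept
'c' @ 4: {1,2,3,4,5,6,8,9,10,12,13}  ✓accept
final: {1,2,3,4,5,6,8,9,10,12,13}; accept 1 in set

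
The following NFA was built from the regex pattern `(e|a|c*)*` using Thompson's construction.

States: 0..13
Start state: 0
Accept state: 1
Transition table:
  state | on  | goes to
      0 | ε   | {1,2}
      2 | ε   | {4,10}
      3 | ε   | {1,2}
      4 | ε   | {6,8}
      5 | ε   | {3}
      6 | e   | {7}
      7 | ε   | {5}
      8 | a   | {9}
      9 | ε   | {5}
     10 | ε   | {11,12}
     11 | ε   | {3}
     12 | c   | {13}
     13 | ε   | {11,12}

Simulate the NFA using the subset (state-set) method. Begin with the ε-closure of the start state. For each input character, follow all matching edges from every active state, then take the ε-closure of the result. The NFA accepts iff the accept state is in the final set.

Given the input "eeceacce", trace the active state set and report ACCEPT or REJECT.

Answer: ACCEPT

Trace:
start: ε-closure({0}) = {0,1,2,3,4,6,8,10,11,12}
'e' @ 1: {1,2,3,4,5,6,7,8,10,11,12}  [accepting]
'e' @ 2: {1,2,3,4,5,6,7,8,10,11,12}  [accepting]
'c' @ 3: {1,2,3,4,6,8,10,11,12,13}  [accepting]
'e' @ 4: {1,2,3,4,5,6,7,8,10,11,12}  [accepting]
'a' @ 5: {1,2,3,4,5,6,8,9,10,11,12}  [accepting]
'c' @ 6: {1,2,3,4,6,8,10,11,12,13}  [accepting]
'c' @ 7: {1,2,3,4,6,8,10,11,12,13}  [accepting]
'e' @ 8: {1,2,3,4,5,6,7,8,10,11,12}  [accepting]
end set {1,2,3,4,5,6,7,8,10,11,12} — state 1 in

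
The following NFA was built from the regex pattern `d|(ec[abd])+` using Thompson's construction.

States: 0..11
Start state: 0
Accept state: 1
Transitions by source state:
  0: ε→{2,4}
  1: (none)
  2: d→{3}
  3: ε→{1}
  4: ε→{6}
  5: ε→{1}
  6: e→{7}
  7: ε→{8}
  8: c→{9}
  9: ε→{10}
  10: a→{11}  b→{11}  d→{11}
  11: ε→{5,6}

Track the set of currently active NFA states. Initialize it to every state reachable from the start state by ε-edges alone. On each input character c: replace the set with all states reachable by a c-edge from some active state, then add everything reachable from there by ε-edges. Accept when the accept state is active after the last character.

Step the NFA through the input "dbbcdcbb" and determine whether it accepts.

start: ε-closure({0}) = {0,2,4,6}
'd' @ 1: {1,3}  (accept∈set)
'b' @ 2: {}  — state set empty
rest 'bcdcbb' ignored (set empty)
end set {} — state 1 not in

Answer: REJECT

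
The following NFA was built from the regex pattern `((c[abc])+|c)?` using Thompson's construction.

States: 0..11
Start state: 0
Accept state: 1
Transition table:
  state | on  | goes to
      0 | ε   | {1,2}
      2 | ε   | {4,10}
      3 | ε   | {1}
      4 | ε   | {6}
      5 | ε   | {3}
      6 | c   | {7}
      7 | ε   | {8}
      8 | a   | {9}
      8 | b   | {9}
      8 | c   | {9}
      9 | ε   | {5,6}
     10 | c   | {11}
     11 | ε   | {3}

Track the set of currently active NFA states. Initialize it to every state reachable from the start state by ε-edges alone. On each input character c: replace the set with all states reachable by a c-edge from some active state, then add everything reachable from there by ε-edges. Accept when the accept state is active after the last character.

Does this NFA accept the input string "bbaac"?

Answer: REJECT

Derivation:
S₀ = ε-closure({0}) = {0,1,2,4,6,10}
'b' @ 1: {}  — dead — no transitions
rest 'baac' ignored (set empty)
final: {}; accept 1 not in set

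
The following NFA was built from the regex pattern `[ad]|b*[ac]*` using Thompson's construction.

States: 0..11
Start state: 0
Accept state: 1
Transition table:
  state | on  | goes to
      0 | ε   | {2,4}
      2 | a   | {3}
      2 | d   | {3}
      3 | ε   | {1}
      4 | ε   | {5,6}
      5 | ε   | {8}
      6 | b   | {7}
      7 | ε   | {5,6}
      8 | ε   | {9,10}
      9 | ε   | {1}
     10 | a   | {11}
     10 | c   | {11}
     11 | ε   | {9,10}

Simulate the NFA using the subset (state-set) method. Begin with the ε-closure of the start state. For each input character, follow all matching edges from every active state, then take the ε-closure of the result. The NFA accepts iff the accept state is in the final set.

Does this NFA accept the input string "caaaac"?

S₀ = ε-closure({0}) = {0,1,2,4,5,6,8,9,10}
'c' @ 1: {1,9,10,11}  (accept∈set)
'a' @ 2: {1,9,10,11}  (accept∈set)
'a' @ 3: {1,9,10,11}  (accept∈set)
'a' @ 4: {1,9,10,11}  (accept∈set)
'a' @ 5: {1,9,10,11}  (accept∈set)
'c' @ 6: {1,9,10,11}  (accept∈set)
final: {1,9,10,11}; accept 1 in set

Answer: ACCEPT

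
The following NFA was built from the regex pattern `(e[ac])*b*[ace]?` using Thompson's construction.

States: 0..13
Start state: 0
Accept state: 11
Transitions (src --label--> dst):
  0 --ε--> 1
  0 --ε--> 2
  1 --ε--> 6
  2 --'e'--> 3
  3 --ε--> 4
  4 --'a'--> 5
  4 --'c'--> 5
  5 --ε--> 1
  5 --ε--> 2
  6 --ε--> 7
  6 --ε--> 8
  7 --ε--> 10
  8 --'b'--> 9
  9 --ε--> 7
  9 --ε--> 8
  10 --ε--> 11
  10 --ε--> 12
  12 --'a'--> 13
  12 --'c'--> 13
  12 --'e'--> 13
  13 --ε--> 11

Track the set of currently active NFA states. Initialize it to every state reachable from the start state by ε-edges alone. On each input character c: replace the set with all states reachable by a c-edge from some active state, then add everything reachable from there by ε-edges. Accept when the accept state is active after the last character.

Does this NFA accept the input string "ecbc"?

S₀ = ε-closure({0}) = {0,1,2,6,7,8,10,11,12}
'e' @ 1: {3,4,11,13}  ✓accept
'c' @ 2: {1,2,5,6,7,8,10,11,12}  ✓accept
'b' @ 3: {7,8,9,10,11,12}  ✓accept
'c' @ 4: {11,13}  ✓accept
end set {11,13} — state 11 in

Answer: ACCEPT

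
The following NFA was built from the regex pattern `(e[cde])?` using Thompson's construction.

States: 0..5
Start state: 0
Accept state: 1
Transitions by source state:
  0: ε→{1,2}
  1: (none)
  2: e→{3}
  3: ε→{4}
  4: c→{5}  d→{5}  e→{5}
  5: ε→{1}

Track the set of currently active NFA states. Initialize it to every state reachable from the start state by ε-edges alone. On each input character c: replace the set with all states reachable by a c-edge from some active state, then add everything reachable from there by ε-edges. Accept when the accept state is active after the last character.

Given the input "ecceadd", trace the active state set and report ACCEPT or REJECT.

Answer: REJECT

Steps:
S₀ = ε-closure({0}) = {0,1,2}
'e' @ 1: {3,4}
'c' @ 2: {1,5}  ✓accept
'c' @ 3: {}  — dead — no transitions
rest 'eadd' ignored (set empty)
end set {} — state 1 not in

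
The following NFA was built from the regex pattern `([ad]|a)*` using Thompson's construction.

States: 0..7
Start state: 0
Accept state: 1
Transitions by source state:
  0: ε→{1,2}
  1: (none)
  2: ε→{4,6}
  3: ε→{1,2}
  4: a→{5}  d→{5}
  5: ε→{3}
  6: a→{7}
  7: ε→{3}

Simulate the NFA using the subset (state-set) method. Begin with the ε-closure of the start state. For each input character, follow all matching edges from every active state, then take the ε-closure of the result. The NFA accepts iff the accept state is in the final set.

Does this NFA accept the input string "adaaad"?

initial (ε-close {0}): {0,1,2,4,6}
'a' @ 1: {1,2,3,4,5,6,7}  ✓accept
'd' @ 2: {1,2,3,4,5,6}  ✓accept
'a' @ 3: {1,2,3,4,5,6,7}  ✓accept
'a' @ 4: {1,2,3,4,5,6,7}  ✓accept
'a' @ 5: {1,2,3,4,5,6,7}  ✓accept
'd' @ 6: {1,2,3,4,5,6}  ✓accept
after full input: {1,2,3,4,5,6}  (accept=1 in)

Answer: ACCEPT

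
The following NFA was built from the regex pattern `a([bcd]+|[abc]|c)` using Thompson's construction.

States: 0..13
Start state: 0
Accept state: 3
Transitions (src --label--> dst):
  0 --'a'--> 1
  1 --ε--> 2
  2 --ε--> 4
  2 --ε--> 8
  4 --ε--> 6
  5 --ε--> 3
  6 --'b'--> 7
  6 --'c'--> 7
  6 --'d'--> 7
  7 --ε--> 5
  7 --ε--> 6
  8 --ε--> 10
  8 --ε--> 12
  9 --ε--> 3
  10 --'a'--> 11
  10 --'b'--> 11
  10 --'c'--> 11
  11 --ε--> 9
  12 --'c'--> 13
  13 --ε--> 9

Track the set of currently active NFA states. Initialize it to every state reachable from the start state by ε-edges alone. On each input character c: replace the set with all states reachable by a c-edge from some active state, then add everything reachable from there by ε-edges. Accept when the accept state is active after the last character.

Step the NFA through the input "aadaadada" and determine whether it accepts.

Answer: REJECT

Steps:
initial (ε-close {0}): {0}
'a' @ 1: {1,2,4,6,8,10,12}
'a' @ 2: {3,9,11}  (accept∈set)
'd' @ 3: {}  — state set empty
rest 'aadada' ignored (set empty)
end set {} — state 3 not in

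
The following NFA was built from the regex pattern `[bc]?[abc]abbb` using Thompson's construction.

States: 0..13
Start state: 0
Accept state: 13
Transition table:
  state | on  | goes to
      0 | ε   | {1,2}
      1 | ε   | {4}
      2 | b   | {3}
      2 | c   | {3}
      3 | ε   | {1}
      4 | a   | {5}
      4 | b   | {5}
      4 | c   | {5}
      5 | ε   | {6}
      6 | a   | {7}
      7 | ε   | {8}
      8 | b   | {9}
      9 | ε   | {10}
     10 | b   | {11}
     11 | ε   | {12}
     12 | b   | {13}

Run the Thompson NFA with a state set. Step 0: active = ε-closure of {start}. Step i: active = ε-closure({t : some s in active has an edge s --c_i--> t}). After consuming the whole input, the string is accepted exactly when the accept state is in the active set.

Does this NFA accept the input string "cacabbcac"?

start: ε-closure({0}) = {0,1,2,4}
'c' @ 1: {1,3,4,5,6}
'a' @ 2: {5,6,7,8}
'c' @ 3: {}  — dead — no transitions
rest 'abbcac' ignored (set empty)
end set {} — state 13 not in

Answer: REJECT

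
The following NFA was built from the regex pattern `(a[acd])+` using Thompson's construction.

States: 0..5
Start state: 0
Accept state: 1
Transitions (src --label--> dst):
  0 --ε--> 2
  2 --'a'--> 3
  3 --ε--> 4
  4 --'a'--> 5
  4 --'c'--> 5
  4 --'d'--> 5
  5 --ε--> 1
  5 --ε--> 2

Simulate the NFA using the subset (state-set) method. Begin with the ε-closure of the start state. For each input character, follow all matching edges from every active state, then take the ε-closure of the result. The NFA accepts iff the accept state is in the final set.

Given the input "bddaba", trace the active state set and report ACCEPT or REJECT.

Answer: REJECT

Steps:
initial (ε-close {0}): {0,2}
'b' @ 1: {}  — no active states
rest 'ddaba' ignored (set empty)
end set {} — state 1 not in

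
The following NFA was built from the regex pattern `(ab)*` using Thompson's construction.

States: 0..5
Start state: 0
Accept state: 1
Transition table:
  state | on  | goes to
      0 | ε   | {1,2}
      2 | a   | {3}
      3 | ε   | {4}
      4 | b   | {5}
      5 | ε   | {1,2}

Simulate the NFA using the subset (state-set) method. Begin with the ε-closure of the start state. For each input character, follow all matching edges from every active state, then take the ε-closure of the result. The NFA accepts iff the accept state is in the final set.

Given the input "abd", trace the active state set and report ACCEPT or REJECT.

Answer: REJECT

Steps:
initial (ε-close {0}): {0,1,2}
'a' @ 1: {3,4}
'b' @ 2: {1,2,5}  (accept∈set)
'd' @ 3: {}  — no active states
end set {} — state 1 not in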